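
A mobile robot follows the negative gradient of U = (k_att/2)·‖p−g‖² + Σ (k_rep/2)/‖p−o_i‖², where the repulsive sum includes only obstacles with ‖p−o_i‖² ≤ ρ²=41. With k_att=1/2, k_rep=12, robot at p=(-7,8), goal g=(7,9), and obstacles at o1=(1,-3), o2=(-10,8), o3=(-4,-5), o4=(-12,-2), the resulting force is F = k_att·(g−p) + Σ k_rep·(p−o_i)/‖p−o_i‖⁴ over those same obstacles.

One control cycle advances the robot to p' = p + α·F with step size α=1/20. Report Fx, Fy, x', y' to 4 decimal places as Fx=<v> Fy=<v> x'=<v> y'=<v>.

Fx=7.4444 Fy=0.5000 x'=-6.6278 y'=8.0250

F_att = 1/2·(g−p) = 1/2·(14,1) = (7.0000,0.5000)
o1: d²=185 > ρ²=41 → inactive
o2: d²=9 ≤ ρ²=41; F_rep = 12·(3,0)/9² = (0.4444,0.0000)
o3: d²=178 > ρ²=41 → inactive
o4: d²=125 > ρ²=41 → inactive
F = F_att + ΣF_rep = (7.4444,0.5000)
p' = p + 1/20·F = (-6.6278,8.0250)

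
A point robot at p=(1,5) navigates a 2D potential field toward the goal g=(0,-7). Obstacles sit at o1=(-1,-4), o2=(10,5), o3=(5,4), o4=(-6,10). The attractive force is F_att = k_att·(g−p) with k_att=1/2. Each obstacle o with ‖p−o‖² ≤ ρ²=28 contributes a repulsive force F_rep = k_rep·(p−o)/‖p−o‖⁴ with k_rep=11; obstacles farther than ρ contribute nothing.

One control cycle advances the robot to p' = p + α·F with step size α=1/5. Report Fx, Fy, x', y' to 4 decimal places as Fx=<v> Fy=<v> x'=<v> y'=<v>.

Fx=-0.6522 Fy=-5.9619 x'=0.8696 y'=3.8076

F_att = 1/2·(g−p) = 1/2·(-1,-12) = (-0.5000,-6.0000)
o1: d²=85 > ρ²=28 → inactive
o2: d²=81 > ρ²=28 → inactive
o3: d²=17 ≤ ρ²=28; F_rep = 11·(-4,1)/17² = (-0.1522,0.0381)
o4: d²=74 > ρ²=28 → inactive
F = F_att + ΣF_rep = (-0.6522,-5.9619)
p' = p + 1/5·F = (0.8696,3.8076)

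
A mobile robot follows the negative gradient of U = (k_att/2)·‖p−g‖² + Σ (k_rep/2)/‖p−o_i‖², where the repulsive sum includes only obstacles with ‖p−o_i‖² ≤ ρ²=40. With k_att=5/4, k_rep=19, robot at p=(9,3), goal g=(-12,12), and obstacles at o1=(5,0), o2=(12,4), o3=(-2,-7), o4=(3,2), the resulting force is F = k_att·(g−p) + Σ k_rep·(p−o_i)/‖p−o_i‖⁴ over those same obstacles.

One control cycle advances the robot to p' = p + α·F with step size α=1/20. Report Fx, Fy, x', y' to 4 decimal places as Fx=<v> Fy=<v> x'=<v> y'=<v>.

Fx=-26.6151 Fy=11.1651 x'=7.6692 y'=3.5583

F_att = 5/4·(g−p) = 5/4·(-21,9) = (-26.2500,11.2500)
o1: d²=25 ≤ ρ²=40; F_rep = 19·(4,3)/25² = (0.1216,0.0912)
o2: d²=10 ≤ ρ²=40; F_rep = 19·(-3,-1)/10² = (-0.5700,-0.1900)
o3: d²=221 > ρ²=40 → inactive
o4: d²=37 ≤ ρ²=40; F_rep = 19·(6,1)/37² = (0.0833,0.0139)
F = F_att + ΣF_rep = (-26.6151,11.1651)
p' = p + 1/20·F = (7.6692,3.5583)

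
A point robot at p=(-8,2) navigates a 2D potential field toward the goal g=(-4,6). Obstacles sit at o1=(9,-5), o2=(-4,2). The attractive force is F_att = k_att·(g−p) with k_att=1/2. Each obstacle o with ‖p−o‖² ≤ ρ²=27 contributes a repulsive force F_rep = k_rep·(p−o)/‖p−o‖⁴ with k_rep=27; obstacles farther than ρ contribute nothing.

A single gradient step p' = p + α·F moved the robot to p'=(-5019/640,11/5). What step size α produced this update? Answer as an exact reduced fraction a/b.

α = 1/10

F_att = 1/2·(g−p) = 1/2·(4,4) = (2.0000,2.0000)
o1: d²=338 > ρ²=27 → inactive
o2: d²=16 ≤ ρ²=27; F_rep = 27·(-4,0)/16² = (-0.4219,0.0000)
F = F_att + ΣF_rep = (1.5781,2.0000)
Δp = p'−p = (0.1578,0.2000); α = Δx/Fx = (101/640) / (101/64) = 1/10
check: Δy/Fy = (1/5) / (2) = 1/10 ✓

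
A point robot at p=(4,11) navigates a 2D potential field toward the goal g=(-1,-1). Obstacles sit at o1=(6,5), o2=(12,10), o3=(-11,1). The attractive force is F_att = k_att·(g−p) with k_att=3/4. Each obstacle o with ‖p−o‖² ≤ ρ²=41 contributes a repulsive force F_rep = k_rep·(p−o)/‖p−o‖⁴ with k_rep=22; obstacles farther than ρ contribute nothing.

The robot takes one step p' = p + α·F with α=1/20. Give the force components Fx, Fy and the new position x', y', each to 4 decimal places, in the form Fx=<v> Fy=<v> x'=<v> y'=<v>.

Fx=-3.7775 Fy=-8.9175 x'=3.8111 y'=10.5541

F_att = 3/4·(g−p) = 3/4·(-5,-12) = (-3.7500,-9.0000)
o1: d²=40 ≤ ρ²=41; F_rep = 22·(-2,6)/40² = (-0.0275,0.0825)
o2: d²=65 > ρ²=41 → inactive
o3: d²=325 > ρ²=41 → inactive
F = F_att + ΣF_rep = (-3.7775,-8.9175)
p' = p + 1/20·F = (3.8111,10.5541)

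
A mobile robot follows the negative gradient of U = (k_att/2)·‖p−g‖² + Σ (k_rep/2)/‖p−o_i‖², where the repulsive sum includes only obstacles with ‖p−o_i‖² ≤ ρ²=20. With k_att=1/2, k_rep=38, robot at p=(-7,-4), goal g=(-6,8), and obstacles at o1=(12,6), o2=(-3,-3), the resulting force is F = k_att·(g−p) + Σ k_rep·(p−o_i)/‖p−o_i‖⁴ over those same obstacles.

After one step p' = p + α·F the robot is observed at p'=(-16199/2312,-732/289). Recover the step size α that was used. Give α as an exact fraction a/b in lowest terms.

F_att = 1/2·(g−p) = 1/2·(1,12) = (0.5000,6.0000)
o1: d²=461 > ρ²=20 → inactive
o2: d²=17 ≤ ρ²=20; F_rep = 38·(-4,-1)/17² = (-0.5260,-0.1315)
F = F_att + ΣF_rep = (-0.0260,5.8685)
Δp = p'−p = (-0.0065,1.4671); α = Δx/Fx = (-15/2312) / (-15/578) = 1/4
check: Δy/Fy = (424/289) / (1696/289) = 1/4 ✓

α = 1/4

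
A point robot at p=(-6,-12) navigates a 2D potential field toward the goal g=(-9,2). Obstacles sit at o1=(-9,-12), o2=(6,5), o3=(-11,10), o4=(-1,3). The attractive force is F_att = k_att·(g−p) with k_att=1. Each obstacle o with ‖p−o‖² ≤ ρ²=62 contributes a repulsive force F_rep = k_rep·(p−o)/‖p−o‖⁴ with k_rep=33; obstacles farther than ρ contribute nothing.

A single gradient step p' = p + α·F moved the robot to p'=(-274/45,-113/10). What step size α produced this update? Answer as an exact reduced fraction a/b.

F_att = 1·(g−p) = 1·(-3,14) = (-3.0000,14.0000)
o1: d²=9 ≤ ρ²=62; F_rep = 33·(3,0)/9² = (1.2222,0.0000)
o2: d²=433 > ρ²=62 → inactive
o3: d²=509 > ρ²=62 → inactive
o4: d²=250 > ρ²=62 → inactive
F = F_att + ΣF_rep = (-1.7778,14.0000)
Δp = p'−p = (-0.0889,0.7000); α = Δx/Fx = (-4/45) / (-16/9) = 1/20
check: Δy/Fy = (7/10) / (14) = 1/20 ✓

α = 1/20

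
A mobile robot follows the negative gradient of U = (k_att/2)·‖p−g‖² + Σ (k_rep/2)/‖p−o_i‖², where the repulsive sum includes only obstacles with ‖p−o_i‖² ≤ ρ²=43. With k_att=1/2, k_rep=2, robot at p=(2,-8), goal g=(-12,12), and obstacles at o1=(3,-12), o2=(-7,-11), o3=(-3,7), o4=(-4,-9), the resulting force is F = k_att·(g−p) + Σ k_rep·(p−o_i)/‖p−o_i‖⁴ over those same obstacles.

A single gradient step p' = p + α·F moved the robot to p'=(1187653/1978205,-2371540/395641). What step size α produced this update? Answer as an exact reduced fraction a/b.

F_att = 1/2·(g−p) = 1/2·(-14,20) = (-7.0000,10.0000)
o1: d²=17 ≤ ρ²=43; F_rep = 2·(-1,4)/17² = (-0.0069,0.0277)
o2: d²=90 > ρ²=43 → inactive
o3: d²=250 > ρ²=43 → inactive
o4: d²=37 ≤ ρ²=43; F_rep = 2·(6,1)/37² = (0.0088,0.0015)
F = F_att + ΣF_rep = (-6.9982,10.0291)
Δp = p'−p = (-1.3996,2.0058); α = Δx/Fx = (-2768757/1978205) / (-2768757/395641) = 1/5
check: Δy/Fy = (793588/395641) / (3967940/395641) = 1/5 ✓

α = 1/5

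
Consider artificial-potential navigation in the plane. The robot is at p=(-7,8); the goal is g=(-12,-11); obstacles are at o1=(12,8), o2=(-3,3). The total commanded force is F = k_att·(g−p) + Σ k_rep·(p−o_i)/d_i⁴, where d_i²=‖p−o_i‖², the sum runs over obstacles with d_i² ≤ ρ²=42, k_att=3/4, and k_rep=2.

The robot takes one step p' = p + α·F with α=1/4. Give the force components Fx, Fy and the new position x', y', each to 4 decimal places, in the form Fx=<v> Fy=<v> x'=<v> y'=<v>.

F_att = 3/4·(g−p) = 3/4·(-5,-19) = (-3.7500,-14.2500)
o1: d²=361 > ρ²=42 → inactive
o2: d²=41 ≤ ρ²=42; F_rep = 2·(-4,5)/41² = (-0.0048,0.0059)
F = F_att + ΣF_rep = (-3.7548,-14.2441)
p' = p + 1/4·F = (-7.9387,4.4390)

Fx=-3.7548 Fy=-14.2441 x'=-7.9387 y'=4.4390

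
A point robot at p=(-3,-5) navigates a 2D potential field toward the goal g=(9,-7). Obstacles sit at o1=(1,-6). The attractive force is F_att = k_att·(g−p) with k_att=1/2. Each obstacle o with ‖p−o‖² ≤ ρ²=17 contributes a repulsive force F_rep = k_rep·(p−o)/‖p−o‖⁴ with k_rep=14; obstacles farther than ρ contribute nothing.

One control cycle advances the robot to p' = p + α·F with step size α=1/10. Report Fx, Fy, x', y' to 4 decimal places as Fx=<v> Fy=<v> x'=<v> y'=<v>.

F_att = 1/2·(g−p) = 1/2·(12,-2) = (6.0000,-1.0000)
o1: d²=17 ≤ ρ²=17; F_rep = 14·(-4,1)/17² = (-0.1938,0.0484)
F = F_att + ΣF_rep = (5.8062,-0.9516)
p' = p + 1/10·F = (-2.4194,-5.0952)

Fx=5.8062 Fy=-0.9516 x'=-2.4194 y'=-5.0952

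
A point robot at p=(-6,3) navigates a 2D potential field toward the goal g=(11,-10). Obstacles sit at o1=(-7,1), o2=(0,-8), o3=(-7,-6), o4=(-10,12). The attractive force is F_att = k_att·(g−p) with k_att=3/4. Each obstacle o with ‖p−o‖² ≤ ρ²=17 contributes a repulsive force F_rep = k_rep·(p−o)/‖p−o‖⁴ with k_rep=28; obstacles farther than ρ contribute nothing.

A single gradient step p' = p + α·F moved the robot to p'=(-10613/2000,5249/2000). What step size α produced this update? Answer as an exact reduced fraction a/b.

α = 1/20

F_att = 3/4·(g−p) = 3/4·(17,-13) = (12.7500,-9.7500)
o1: d²=5 ≤ ρ²=17; F_rep = 28·(1,2)/5² = (1.1200,2.2400)
o2: d²=157 > ρ²=17 → inactive
o3: d²=82 > ρ²=17 → inactive
o4: d²=97 > ρ²=17 → inactive
F = F_att + ΣF_rep = (13.8700,-7.5100)
Δp = p'−p = (0.6935,-0.3755); α = Δx/Fx = (1387/2000) / (1387/100) = 1/20
check: Δy/Fy = (-751/2000) / (-751/100) = 1/20 ✓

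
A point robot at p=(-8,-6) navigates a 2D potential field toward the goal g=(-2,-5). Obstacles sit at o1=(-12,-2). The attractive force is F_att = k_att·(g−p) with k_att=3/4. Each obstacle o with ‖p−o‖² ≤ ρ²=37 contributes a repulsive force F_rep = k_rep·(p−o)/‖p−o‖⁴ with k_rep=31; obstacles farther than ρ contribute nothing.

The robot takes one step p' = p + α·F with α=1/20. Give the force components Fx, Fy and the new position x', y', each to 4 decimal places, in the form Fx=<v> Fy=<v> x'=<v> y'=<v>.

F_att = 3/4·(g−p) = 3/4·(6,1) = (4.5000,0.7500)
o1: d²=32 ≤ ρ²=37; F_rep = 31·(4,-4)/32² = (0.1211,-0.1211)
F = F_att + ΣF_rep = (4.6211,0.6289)
p' = p + 1/20·F = (-7.7689,-5.9686)

Fx=4.6211 Fy=0.6289 x'=-7.7689 y'=-5.9686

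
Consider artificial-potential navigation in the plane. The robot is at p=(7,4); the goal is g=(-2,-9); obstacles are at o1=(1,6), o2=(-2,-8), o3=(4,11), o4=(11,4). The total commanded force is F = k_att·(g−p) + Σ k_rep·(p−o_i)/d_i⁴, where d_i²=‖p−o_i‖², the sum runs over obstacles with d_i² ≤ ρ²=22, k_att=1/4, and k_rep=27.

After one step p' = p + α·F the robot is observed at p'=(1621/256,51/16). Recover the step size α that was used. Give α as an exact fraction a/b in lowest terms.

F_att = 1/4·(g−p) = 1/4·(-9,-13) = (-2.2500,-3.2500)
o1: d²=40 > ρ²=22 → inactive
o2: d²=225 > ρ²=22 → inactive
o3: d²=58 > ρ²=22 → inactive
o4: d²=16 ≤ ρ²=22; F_rep = 27·(-4,0)/16² = (-0.4219,0.0000)
F = F_att + ΣF_rep = (-2.6719,-3.2500)
Δp = p'−p = (-0.6680,-0.8125); α = Δx/Fx = (-171/256) / (-171/64) = 1/4
check: Δy/Fy = (-13/16) / (-13/4) = 1/4 ✓

α = 1/4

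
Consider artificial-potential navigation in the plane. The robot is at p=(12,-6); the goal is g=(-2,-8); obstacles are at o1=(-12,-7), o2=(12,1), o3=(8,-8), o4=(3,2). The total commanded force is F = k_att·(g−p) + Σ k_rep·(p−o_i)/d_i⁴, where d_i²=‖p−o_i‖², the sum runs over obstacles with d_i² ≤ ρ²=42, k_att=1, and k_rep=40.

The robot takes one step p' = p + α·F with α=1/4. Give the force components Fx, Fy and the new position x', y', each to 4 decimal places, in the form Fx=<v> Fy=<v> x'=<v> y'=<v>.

Fx=-13.6000 Fy=-1.8000 x'=8.6000 y'=-6.4500

F_att = 1·(g−p) = 1·(-14,-2) = (-14.0000,-2.0000)
o1: d²=577 > ρ²=42 → inactive
o2: d²=49 > ρ²=42 → inactive
o3: d²=20 ≤ ρ²=42; F_rep = 40·(4,2)/20² = (0.4000,0.2000)
o4: d²=145 > ρ²=42 → inactive
F = F_att + ΣF_rep = (-13.6000,-1.8000)
p' = p + 1/4·F = (8.6000,-6.4500)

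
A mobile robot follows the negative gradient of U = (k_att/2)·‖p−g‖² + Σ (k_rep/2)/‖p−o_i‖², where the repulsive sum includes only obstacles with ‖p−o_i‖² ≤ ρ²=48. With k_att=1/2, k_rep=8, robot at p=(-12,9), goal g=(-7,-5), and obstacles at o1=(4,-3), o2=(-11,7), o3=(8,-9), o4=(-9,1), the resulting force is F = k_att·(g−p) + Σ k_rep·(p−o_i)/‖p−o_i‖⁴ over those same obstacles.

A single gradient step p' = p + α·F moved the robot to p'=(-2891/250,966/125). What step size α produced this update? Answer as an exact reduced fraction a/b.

F_att = 1/2·(g−p) = 1/2·(5,-14) = (2.5000,-7.0000)
o1: d²=400 > ρ²=48 → inactive
o2: d²=5 ≤ ρ²=48; F_rep = 8·(-1,2)/5² = (-0.3200,0.6400)
o3: d²=724 > ρ²=48 → inactive
o4: d²=73 > ρ²=48 → inactive
F = F_att + ΣF_rep = (2.1800,-6.3600)
Δp = p'−p = (0.4360,-1.2720); α = Δx/Fx = (109/250) / (109/50) = 1/5
check: Δy/Fy = (-159/125) / (-159/25) = 1/5 ✓

α = 1/5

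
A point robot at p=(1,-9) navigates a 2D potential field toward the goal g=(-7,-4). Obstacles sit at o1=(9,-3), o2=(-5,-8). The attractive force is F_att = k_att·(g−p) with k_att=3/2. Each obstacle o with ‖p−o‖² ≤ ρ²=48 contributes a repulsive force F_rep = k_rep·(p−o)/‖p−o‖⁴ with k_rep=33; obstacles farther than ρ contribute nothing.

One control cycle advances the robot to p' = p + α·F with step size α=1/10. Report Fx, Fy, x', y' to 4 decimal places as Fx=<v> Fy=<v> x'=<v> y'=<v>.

Fx=-11.8554 Fy=7.4759 x'=-0.1855 y'=-8.2524

F_att = 3/2·(g−p) = 3/2·(-8,5) = (-12.0000,7.5000)
o1: d²=100 > ρ²=48 → inactive
o2: d²=37 ≤ ρ²=48; F_rep = 33·(6,-1)/37² = (0.1446,-0.0241)
F = F_att + ΣF_rep = (-11.8554,7.4759)
p' = p + 1/10·F = (-0.1855,-8.2524)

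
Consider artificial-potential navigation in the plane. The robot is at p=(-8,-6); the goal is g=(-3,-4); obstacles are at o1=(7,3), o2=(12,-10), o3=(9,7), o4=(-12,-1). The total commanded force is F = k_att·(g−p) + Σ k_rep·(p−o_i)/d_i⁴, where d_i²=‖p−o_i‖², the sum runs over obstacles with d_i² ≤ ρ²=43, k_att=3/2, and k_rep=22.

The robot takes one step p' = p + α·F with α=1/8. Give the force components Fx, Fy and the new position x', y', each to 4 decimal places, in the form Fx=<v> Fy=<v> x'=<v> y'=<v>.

F_att = 3/2·(g−p) = 3/2·(5,2) = (7.5000,3.0000)
o1: d²=306 > ρ²=43 → inactive
o2: d²=416 > ρ²=43 → inactive
o3: d²=458 > ρ²=43 → inactive
o4: d²=41 ≤ ρ²=43; F_rep = 22·(4,-5)/41² = (0.0523,-0.0654)
F = F_att + ΣF_rep = (7.5523,2.9346)
p' = p + 1/8·F = (-7.0560,-5.6332)

Fx=7.5523 Fy=2.9346 x'=-7.0560 y'=-5.6332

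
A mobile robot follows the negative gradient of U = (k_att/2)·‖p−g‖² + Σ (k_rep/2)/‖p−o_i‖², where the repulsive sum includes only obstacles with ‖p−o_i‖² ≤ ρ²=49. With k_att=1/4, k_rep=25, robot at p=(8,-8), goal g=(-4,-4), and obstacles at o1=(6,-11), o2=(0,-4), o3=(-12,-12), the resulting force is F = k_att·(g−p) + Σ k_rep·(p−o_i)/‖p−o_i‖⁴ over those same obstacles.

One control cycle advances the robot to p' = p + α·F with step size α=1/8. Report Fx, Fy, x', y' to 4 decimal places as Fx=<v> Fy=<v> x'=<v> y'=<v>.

Fx=-2.7041 Fy=1.4438 x'=7.6620 y'=-7.8195

F_att = 1/4·(g−p) = 1/4·(-12,4) = (-3.0000,1.0000)
o1: d²=13 ≤ ρ²=49; F_rep = 25·(2,3)/13² = (0.2959,0.4438)
o2: d²=80 > ρ²=49 → inactive
o3: d²=416 > ρ²=49 → inactive
F = F_att + ΣF_rep = (-2.7041,1.4438)
p' = p + 1/8·F = (7.6620,-7.8195)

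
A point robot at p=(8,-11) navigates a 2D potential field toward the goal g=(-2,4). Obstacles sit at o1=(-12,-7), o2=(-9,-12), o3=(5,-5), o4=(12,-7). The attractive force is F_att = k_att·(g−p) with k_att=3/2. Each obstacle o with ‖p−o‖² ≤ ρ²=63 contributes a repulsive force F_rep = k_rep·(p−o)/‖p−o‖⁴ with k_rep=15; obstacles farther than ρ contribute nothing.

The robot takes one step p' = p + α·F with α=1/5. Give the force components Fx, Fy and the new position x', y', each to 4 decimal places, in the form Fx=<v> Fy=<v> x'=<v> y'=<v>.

Fx=-15.0364 Fy=22.3970 x'=4.9927 y'=-6.5206

F_att = 3/2·(g−p) = 3/2·(-10,15) = (-15.0000,22.5000)
o1: d²=416 > ρ²=63 → inactive
o2: d²=290 > ρ²=63 → inactive
o3: d²=45 ≤ ρ²=63; F_rep = 15·(3,-6)/45² = (0.0222,-0.0444)
o4: d²=32 ≤ ρ²=63; F_rep = 15·(-4,-4)/32² = (-0.0586,-0.0586)
F = F_att + ΣF_rep = (-15.0364,22.3970)
p' = p + 1/5·F = (4.9927,-6.5206)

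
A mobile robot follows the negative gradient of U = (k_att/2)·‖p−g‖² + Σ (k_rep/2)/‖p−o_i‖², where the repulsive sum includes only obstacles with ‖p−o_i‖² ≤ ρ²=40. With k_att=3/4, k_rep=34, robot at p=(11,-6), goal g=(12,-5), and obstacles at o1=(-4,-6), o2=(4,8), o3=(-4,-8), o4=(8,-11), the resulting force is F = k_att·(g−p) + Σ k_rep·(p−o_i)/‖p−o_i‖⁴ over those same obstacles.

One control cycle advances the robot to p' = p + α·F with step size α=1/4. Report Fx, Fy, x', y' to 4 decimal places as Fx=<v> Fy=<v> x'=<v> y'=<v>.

Fx=0.8382 Fy=0.8971 x'=11.2096 y'=-5.7757

F_att = 3/4·(g−p) = 3/4·(1,1) = (0.7500,0.7500)
o1: d²=225 > ρ²=40 → inactive
o2: d²=245 > ρ²=40 → inactive
o3: d²=229 > ρ²=40 → inactive
o4: d²=34 ≤ ρ²=40; F_rep = 34·(3,5)/34² = (0.0882,0.1471)
F = F_att + ΣF_rep = (0.8382,0.8971)
p' = p + 1/4·F = (11.2096,-5.7757)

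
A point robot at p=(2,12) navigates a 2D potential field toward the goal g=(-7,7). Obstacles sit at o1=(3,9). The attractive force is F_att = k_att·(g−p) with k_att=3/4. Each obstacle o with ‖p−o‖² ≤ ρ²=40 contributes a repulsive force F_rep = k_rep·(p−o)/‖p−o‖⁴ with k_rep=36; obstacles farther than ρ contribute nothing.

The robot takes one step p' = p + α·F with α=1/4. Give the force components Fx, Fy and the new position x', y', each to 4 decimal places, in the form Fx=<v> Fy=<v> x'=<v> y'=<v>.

F_att = 3/4·(g−p) = 3/4·(-9,-5) = (-6.7500,-3.7500)
o1: d²=10 ≤ ρ²=40; F_rep = 36·(-1,3)/10² = (-0.3600,1.0800)
F = F_att + ΣF_rep = (-7.1100,-2.6700)
p' = p + 1/4·F = (0.2225,11.3325)

Fx=-7.1100 Fy=-2.6700 x'=0.2225 y'=11.3325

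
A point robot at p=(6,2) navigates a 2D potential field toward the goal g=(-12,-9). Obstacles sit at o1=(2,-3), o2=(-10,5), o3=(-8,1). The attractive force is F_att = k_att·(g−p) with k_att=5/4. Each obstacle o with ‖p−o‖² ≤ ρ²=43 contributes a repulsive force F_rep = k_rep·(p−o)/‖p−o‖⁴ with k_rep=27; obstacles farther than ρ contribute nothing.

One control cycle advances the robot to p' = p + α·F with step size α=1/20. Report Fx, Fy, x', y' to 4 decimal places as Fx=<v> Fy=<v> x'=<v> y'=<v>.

Fx=-22.4358 Fy=-13.6697 x'=4.8782 y'=1.3165

F_att = 5/4·(g−p) = 5/4·(-18,-11) = (-22.5000,-13.7500)
o1: d²=41 ≤ ρ²=43; F_rep = 27·(4,5)/41² = (0.0642,0.0803)
o2: d²=265 > ρ²=43 → inactive
o3: d²=197 > ρ²=43 → inactive
F = F_att + ΣF_rep = (-22.4358,-13.6697)
p' = p + 1/20·F = (4.8782,1.3165)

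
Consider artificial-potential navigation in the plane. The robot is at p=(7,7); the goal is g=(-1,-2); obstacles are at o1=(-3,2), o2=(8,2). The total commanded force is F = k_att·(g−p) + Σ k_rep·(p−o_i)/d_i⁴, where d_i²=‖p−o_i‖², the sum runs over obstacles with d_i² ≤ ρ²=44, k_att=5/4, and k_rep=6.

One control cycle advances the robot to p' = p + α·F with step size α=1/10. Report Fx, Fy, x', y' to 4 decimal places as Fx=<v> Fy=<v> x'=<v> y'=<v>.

F_att = 5/4·(g−p) = 5/4·(-8,-9) = (-10.0000,-11.2500)
o1: d²=125 > ρ²=44 → inactive
o2: d²=26 ≤ ρ²=44; F_rep = 6·(-1,5)/26² = (-0.0089,0.0444)
F = F_att + ΣF_rep = (-10.0089,-11.2056)
p' = p + 1/10·F = (5.9991,5.8794)

Fx=-10.0089 Fy=-11.2056 x'=5.9991 y'=5.8794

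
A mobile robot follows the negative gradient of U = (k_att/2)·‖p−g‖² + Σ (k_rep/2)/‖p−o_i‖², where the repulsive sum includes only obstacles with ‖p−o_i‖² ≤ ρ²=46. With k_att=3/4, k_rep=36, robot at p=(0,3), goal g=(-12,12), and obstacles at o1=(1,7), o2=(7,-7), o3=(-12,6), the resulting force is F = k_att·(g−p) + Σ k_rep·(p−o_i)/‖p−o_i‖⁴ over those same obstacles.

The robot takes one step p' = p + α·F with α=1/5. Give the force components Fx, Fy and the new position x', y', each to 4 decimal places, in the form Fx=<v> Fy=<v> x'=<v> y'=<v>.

F_att = 3/4·(g−p) = 3/4·(-12,9) = (-9.0000,6.7500)
o1: d²=17 ≤ ρ²=46; F_rep = 36·(-1,-4)/17² = (-0.1246,-0.4983)
o2: d²=149 > ρ²=46 → inactive
o3: d²=153 > ρ²=46 → inactive
F = F_att + ΣF_rep = (-9.1246,6.2517)
p' = p + 1/5·F = (-1.8249,4.2503)

Fx=-9.1246 Fy=6.2517 x'=-1.8249 y'=4.2503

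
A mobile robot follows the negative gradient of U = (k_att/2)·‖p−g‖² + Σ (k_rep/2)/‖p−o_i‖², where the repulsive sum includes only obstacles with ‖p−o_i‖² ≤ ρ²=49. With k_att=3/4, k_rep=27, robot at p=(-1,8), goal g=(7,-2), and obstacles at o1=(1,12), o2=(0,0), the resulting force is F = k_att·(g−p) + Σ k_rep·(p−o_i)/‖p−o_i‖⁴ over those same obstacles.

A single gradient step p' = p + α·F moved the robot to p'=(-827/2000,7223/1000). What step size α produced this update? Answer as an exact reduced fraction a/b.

α = 1/10

F_att = 3/4·(g−p) = 3/4·(8,-10) = (6.0000,-7.5000)
o1: d²=20 ≤ ρ²=49; F_rep = 27·(-2,-4)/20² = (-0.1350,-0.2700)
o2: d²=65 > ρ²=49 → inactive
F = F_att + ΣF_rep = (5.8650,-7.7700)
Δp = p'−p = (0.5865,-0.7770); α = Δx/Fx = (1173/2000) / (1173/200) = 1/10
check: Δy/Fy = (-777/1000) / (-777/100) = 1/10 ✓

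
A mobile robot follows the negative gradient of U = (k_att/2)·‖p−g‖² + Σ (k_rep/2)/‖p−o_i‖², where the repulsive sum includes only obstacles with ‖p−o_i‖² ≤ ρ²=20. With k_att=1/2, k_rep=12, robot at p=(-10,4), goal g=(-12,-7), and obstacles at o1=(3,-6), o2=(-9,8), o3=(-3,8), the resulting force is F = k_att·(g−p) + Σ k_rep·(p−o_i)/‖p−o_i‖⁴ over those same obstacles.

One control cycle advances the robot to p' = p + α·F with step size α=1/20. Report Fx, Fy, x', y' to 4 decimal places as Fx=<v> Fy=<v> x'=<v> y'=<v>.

F_att = 1/2·(g−p) = 1/2·(-2,-11) = (-1.0000,-5.5000)
o1: d²=269 > ρ²=20 → inactive
o2: d²=17 ≤ ρ²=20; F_rep = 12·(-1,-4)/17² = (-0.0415,-0.1661)
o3: d²=65 > ρ²=20 → inactive
F = F_att + ΣF_rep = (-1.0415,-5.6661)
p' = p + 1/20·F = (-10.0521,3.7167)

Fx=-1.0415 Fy=-5.6661 x'=-10.0521 y'=3.7167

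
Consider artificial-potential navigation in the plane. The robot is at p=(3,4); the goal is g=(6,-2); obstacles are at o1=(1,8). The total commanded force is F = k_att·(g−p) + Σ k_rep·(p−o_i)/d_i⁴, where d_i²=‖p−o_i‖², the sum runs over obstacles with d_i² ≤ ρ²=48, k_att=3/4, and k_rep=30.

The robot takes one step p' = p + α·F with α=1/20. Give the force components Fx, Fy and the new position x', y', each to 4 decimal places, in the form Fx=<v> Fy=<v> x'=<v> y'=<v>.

F_att = 3/4·(g−p) = 3/4·(3,-6) = (2.2500,-4.5000)
o1: d²=20 ≤ ρ²=48; F_rep = 30·(2,-4)/20² = (0.1500,-0.3000)
F = F_att + ΣF_rep = (2.4000,-4.8000)
p' = p + 1/20·F = (3.1200,3.7600)

Fx=2.4000 Fy=-4.8000 x'=3.1200 y'=3.7600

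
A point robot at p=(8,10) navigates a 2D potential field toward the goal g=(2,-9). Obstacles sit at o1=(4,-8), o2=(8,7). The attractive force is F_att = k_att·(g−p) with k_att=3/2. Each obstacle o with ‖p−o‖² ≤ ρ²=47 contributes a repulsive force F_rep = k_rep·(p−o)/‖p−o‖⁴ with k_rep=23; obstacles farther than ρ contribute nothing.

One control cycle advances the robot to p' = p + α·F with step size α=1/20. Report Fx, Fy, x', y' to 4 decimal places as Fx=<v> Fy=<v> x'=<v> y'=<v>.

Fx=-9.0000 Fy=-27.6481 x'=7.5500 y'=8.6176

F_att = 3/2·(g−p) = 3/2·(-6,-19) = (-9.0000,-28.5000)
o1: d²=340 > ρ²=47 → inactive
o2: d²=9 ≤ ρ²=47; F_rep = 23·(0,3)/9² = (0.0000,0.8519)
F = F_att + ΣF_rep = (-9.0000,-27.6481)
p' = p + 1/20·F = (7.5500,8.6176)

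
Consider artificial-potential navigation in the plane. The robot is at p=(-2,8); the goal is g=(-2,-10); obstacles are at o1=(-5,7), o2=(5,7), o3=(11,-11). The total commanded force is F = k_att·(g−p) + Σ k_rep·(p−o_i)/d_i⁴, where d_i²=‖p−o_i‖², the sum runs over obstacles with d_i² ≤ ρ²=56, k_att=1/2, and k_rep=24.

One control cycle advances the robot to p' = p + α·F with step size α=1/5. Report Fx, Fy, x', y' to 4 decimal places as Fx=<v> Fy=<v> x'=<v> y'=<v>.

F_att = 1/2·(g−p) = 1/2·(0,-18) = (0.0000,-9.0000)
o1: d²=10 ≤ ρ²=56; F_rep = 24·(3,1)/10² = (0.7200,0.2400)
o2: d²=50 ≤ ρ²=56; F_rep = 24·(-7,1)/50² = (-0.0672,0.0096)
o3: d²=530 > ρ²=56 → inactive
F = F_att + ΣF_rep = (0.6528,-8.7504)
p' = p + 1/5·F = (-1.8694,6.2499)

Fx=0.6528 Fy=-8.7504 x'=-1.8694 y'=6.2499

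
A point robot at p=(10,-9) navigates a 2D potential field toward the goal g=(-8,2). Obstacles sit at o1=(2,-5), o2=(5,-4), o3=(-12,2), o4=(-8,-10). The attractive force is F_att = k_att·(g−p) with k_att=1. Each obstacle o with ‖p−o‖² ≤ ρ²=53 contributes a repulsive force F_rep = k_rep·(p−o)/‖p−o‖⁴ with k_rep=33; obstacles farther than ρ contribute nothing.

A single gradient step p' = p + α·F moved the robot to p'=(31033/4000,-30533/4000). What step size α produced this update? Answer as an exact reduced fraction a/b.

F_att = 1·(g−p) = 1·(-18,11) = (-18.0000,11.0000)
o1: d²=80 > ρ²=53 → inactive
o2: d²=50 ≤ ρ²=53; F_rep = 33·(5,-5)/50² = (0.0660,-0.0660)
o3: d²=605 > ρ²=53 → inactive
o4: d²=325 > ρ²=53 → inactive
F = F_att + ΣF_rep = (-17.9340,10.9340)
Δp = p'−p = (-2.2418,1.3667); α = Δx/Fx = (-8967/4000) / (-8967/500) = 1/8
check: Δy/Fy = (5467/4000) / (5467/500) = 1/8 ✓

α = 1/8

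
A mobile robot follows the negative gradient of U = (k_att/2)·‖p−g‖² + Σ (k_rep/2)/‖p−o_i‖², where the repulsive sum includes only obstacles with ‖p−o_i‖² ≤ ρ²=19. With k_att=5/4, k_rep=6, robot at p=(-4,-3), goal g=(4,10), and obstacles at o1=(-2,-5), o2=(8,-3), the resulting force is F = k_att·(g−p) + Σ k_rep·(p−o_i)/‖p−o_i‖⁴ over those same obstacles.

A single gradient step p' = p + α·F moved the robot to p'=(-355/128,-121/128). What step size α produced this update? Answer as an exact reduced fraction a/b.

F_att = 5/4·(g−p) = 5/4·(8,13) = (10.0000,16.2500)
o1: d²=8 ≤ ρ²=19; F_rep = 6·(-2,2)/8² = (-0.1875,0.1875)
o2: d²=144 > ρ²=19 → inactive
F = F_att + ΣF_rep = (9.8125,16.4375)
Δp = p'−p = (1.2266,2.0547); α = Δx/Fx = (157/128) / (157/16) = 1/8
check: Δy/Fy = (263/128) / (263/16) = 1/8 ✓

α = 1/8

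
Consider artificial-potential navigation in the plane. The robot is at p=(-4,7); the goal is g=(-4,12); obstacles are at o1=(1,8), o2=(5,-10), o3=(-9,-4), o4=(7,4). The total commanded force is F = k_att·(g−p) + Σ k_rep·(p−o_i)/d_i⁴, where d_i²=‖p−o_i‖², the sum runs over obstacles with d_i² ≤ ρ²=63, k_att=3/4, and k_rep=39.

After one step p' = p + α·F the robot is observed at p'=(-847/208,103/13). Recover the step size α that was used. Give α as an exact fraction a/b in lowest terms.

F_att = 3/4·(g−p) = 3/4·(0,5) = (0.0000,3.7500)
o1: d²=26 ≤ ρ²=63; F_rep = 39·(-5,-1)/26² = (-0.2885,-0.0577)
o2: d²=370 > ρ²=63 → inactive
o3: d²=146 > ρ²=63 → inactive
o4: d²=130 > ρ²=63 → inactive
F = F_att + ΣF_rep = (-0.2885,3.6923)
Δp = p'−p = (-0.0721,0.9231); α = Δx/Fx = (-15/208) / (-15/52) = 1/4
check: Δy/Fy = (12/13) / (48/13) = 1/4 ✓

α = 1/4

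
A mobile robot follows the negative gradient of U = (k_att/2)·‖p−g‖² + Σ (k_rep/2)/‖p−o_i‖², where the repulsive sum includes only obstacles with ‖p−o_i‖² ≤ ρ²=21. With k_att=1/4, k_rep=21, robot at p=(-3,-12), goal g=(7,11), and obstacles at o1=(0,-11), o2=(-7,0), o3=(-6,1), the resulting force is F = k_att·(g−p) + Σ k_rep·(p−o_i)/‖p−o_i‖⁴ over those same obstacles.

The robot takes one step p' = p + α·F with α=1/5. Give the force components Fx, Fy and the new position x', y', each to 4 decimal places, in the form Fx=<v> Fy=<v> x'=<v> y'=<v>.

Fx=1.8700 Fy=5.5400 x'=-2.6260 y'=-10.8920

F_att = 1/4·(g−p) = 1/4·(10,23) = (2.5000,5.7500)
o1: d²=10 ≤ ρ²=21; F_rep = 21·(-3,-1)/10² = (-0.6300,-0.2100)
o2: d²=160 > ρ²=21 → inactive
o3: d²=178 > ρ²=21 → inactive
F = F_att + ΣF_rep = (1.8700,5.5400)
p' = p + 1/5·F = (-2.6260,-10.8920)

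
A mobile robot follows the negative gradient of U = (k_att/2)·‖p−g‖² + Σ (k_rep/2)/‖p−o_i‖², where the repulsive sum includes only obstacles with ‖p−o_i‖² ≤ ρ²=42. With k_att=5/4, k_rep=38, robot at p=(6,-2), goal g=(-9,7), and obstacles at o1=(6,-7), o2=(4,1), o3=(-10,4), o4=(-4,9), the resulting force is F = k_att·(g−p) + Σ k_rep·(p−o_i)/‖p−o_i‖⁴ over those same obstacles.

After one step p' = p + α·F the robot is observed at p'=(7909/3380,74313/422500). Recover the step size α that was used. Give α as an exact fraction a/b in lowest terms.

F_att = 5/4·(g−p) = 5/4·(-15,9) = (-18.7500,11.2500)
o1: d²=25 ≤ ρ²=42; F_rep = 38·(0,5)/25² = (0.0000,0.3040)
o2: d²=13 ≤ ρ²=42; F_rep = 38·(2,-3)/13² = (0.4497,-0.6746)
o3: d²=292 > ρ²=42 → inactive
o4: d²=221 > ρ²=42 → inactive
F = F_att + ΣF_rep = (-18.3003,10.8794)
Δp = p'−p = (-3.6601,2.1759); α = Δx/Fx = (-12371/3380) / (-12371/676) = 1/5
check: Δy/Fy = (919313/422500) / (919313/84500) = 1/5 ✓

α = 1/5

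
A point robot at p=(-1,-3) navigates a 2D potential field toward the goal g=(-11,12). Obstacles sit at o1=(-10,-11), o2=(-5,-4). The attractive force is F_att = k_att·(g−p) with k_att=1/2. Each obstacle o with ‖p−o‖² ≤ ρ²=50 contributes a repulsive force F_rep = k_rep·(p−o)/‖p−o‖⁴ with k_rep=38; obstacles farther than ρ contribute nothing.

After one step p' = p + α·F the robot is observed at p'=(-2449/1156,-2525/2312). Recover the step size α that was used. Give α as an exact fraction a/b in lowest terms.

α = 1/4

F_att = 1/2·(g−p) = 1/2·(-10,15) = (-5.0000,7.5000)
o1: d²=145 > ρ²=50 → inactive
o2: d²=17 ≤ ρ²=50; F_rep = 38·(4,1)/17² = (0.5260,0.1315)
F = F_att + ΣF_rep = (-4.4740,7.6315)
Δp = p'−p = (-1.1185,1.9079); α = Δx/Fx = (-1293/1156) / (-1293/289) = 1/4
check: Δy/Fy = (4411/2312) / (4411/578) = 1/4 ✓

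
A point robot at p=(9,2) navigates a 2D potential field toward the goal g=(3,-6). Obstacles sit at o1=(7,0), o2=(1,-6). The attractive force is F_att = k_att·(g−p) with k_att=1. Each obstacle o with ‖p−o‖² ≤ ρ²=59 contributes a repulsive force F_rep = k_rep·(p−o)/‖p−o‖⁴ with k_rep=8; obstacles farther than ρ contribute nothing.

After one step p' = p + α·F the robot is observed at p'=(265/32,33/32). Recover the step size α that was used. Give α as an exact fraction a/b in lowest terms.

F_att = 1·(g−p) = 1·(-6,-8) = (-6.0000,-8.0000)
o1: d²=8 ≤ ρ²=59; F_rep = 8·(2,2)/8² = (0.2500,0.2500)
o2: d²=128 > ρ²=59 → inactive
F = F_att + ΣF_rep = (-5.7500,-7.7500)
Δp = p'−p = (-0.7188,-0.9688); α = Δx/Fx = (-23/32) / (-23/4) = 1/8
check: Δy/Fy = (-31/32) / (-31/4) = 1/8 ✓

α = 1/8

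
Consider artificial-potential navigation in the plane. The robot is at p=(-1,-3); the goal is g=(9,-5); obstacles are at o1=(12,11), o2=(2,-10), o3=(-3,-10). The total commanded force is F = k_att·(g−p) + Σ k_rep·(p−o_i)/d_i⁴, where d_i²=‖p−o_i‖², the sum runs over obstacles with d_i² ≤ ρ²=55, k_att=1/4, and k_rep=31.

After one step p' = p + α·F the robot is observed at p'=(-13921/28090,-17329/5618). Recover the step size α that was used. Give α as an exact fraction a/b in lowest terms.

F_att = 1/4·(g−p) = 1/4·(10,-2) = (2.5000,-0.5000)
o1: d²=365 > ρ²=55 → inactive
o2: d²=58 > ρ²=55 → inactive
o3: d²=53 ≤ ρ²=55; F_rep = 31·(2,7)/53² = (0.0221,0.0773)
F = F_att + ΣF_rep = (2.5221,-0.4227)
Δp = p'−p = (0.5044,-0.0845); α = Δx/Fx = (14169/28090) / (14169/5618) = 1/5
check: Δy/Fy = (-475/5618) / (-2375/5618) = 1/5 ✓

α = 1/5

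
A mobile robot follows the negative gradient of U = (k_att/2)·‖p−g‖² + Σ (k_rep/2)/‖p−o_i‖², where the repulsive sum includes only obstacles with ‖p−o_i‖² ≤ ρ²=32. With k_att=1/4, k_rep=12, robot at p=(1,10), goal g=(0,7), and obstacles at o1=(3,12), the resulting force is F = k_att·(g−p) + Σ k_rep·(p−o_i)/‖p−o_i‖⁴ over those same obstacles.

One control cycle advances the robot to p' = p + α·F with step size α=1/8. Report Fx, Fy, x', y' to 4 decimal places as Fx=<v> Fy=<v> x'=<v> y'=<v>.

Fx=-0.6250 Fy=-1.1250 x'=0.9219 y'=9.8594

F_att = 1/4·(g−p) = 1/4·(-1,-3) = (-0.2500,-0.7500)
o1: d²=8 ≤ ρ²=32; F_rep = 12·(-2,-2)/8² = (-0.3750,-0.3750)
F = F_att + ΣF_rep = (-0.6250,-1.1250)
p' = p + 1/8·F = (0.9219,9.8594)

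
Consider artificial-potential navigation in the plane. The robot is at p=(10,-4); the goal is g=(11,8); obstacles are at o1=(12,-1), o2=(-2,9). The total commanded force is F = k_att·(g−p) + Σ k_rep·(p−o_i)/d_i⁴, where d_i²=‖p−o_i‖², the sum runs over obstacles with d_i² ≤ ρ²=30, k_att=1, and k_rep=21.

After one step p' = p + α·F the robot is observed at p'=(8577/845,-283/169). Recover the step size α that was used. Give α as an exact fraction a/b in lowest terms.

F_att = 1·(g−p) = 1·(1,12) = (1.0000,12.0000)
o1: d²=13 ≤ ρ²=30; F_rep = 21·(-2,-3)/13² = (-0.2485,-0.3728)
o2: d²=313 > ρ²=30 → inactive
F = F_att + ΣF_rep = (0.7515,11.6272)
Δp = p'−p = (0.1503,2.3254); α = Δx/Fx = (127/845) / (127/169) = 1/5
check: Δy/Fy = (393/169) / (1965/169) = 1/5 ✓

α = 1/5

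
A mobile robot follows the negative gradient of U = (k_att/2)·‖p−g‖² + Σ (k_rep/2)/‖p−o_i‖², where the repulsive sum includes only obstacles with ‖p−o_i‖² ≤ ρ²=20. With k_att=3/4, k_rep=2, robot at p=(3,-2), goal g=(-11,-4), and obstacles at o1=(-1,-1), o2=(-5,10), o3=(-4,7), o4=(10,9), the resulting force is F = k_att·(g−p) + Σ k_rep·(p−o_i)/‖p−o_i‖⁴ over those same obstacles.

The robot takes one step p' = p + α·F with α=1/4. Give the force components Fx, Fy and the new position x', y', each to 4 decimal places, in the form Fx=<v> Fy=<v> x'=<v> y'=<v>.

Fx=-10.4723 Fy=-1.5069 x'=0.3819 y'=-2.3767

F_att = 3/4·(g−p) = 3/4·(-14,-2) = (-10.5000,-1.5000)
o1: d²=17 ≤ ρ²=20; F_rep = 2·(4,-1)/17² = (0.0277,-0.0069)
o2: d²=208 > ρ²=20 → inactive
o3: d²=130 > ρ²=20 → inactive
o4: d²=170 > ρ²=20 → inactive
F = F_att + ΣF_rep = (-10.4723,-1.5069)
p' = p + 1/4·F = (0.3819,-2.3767)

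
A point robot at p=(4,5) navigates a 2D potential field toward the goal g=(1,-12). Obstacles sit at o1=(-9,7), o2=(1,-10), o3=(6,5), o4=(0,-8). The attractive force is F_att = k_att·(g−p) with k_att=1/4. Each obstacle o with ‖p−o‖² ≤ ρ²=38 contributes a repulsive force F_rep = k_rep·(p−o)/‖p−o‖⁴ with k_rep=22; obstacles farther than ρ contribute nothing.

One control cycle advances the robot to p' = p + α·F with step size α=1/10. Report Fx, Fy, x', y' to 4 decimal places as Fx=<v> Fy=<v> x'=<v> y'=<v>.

F_att = 1/4·(g−p) = 1/4·(-3,-17) = (-0.7500,-4.2500)
o1: d²=173 > ρ²=38 → inactive
o2: d²=234 > ρ²=38 → inactive
o3: d²=4 ≤ ρ²=38; F_rep = 22·(-2,0)/4² = (-2.7500,0.0000)
o4: d²=185 > ρ²=38 → inactive
F = F_att + ΣF_rep = (-3.5000,-4.2500)
p' = p + 1/10·F = (3.6500,4.5750)

Fx=-3.5000 Fy=-4.2500 x'=3.6500 y'=4.5750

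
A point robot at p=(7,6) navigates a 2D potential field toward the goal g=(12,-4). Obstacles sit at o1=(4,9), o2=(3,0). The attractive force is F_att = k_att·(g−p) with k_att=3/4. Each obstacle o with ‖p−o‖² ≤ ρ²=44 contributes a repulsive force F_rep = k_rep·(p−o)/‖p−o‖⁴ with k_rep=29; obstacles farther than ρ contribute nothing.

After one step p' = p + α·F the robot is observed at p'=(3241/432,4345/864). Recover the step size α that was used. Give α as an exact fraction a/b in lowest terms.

F_att = 3/4·(g−p) = 3/4·(5,-10) = (3.7500,-7.5000)
o1: d²=18 ≤ ρ²=44; F_rep = 29·(3,-3)/18² = (0.2685,-0.2685)
o2: d²=52 > ρ²=44 → inactive
F = F_att + ΣF_rep = (4.0185,-7.7685)
Δp = p'−p = (0.5023,-0.9711); α = Δx/Fx = (217/432) / (217/54) = 1/8
check: Δy/Fy = (-839/864) / (-839/108) = 1/8 ✓

α = 1/8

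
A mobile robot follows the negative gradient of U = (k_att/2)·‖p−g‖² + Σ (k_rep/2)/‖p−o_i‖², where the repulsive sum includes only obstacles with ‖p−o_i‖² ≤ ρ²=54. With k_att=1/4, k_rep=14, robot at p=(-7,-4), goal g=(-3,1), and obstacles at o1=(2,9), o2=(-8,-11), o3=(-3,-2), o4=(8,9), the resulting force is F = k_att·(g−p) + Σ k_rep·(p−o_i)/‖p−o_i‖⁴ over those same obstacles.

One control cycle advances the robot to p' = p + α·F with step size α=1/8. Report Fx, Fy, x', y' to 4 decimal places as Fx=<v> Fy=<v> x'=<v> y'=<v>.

Fx=0.8656 Fy=1.2192 x'=-6.8918 y'=-3.8476

F_att = 1/4·(g−p) = 1/4·(4,5) = (1.0000,1.2500)
o1: d²=250 > ρ²=54 → inactive
o2: d²=50 ≤ ρ²=54; F_rep = 14·(1,7)/50² = (0.0056,0.0392)
o3: d²=20 ≤ ρ²=54; F_rep = 14·(-4,-2)/20² = (-0.1400,-0.0700)
o4: d²=394 > ρ²=54 → inactive
F = F_att + ΣF_rep = (0.8656,1.2192)
p' = p + 1/8·F = (-6.8918,-3.8476)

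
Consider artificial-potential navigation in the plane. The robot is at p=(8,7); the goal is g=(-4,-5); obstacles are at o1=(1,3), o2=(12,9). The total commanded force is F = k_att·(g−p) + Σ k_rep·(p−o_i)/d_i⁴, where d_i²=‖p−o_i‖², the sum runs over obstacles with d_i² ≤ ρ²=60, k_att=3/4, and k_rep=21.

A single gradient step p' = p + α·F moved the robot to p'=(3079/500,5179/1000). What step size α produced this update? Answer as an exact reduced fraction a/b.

α = 1/5

F_att = 3/4·(g−p) = 3/4·(-12,-12) = (-9.0000,-9.0000)
o1: d²=65 > ρ²=60 → inactive
o2: d²=20 ≤ ρ²=60; F_rep = 21·(-4,-2)/20² = (-0.2100,-0.1050)
F = F_att + ΣF_rep = (-9.2100,-9.1050)
Δp = p'−p = (-1.8420,-1.8210); α = Δx/Fx = (-921/500) / (-921/100) = 1/5
check: Δy/Fy = (-1821/1000) / (-1821/200) = 1/5 ✓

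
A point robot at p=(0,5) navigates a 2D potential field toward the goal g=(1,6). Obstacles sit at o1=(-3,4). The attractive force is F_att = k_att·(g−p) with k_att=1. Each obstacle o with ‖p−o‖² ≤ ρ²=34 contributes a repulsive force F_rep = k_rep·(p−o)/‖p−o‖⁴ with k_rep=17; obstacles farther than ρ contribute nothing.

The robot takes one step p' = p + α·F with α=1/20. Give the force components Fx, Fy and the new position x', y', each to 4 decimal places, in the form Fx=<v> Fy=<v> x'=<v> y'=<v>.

Fx=1.5100 Fy=1.1700 x'=0.0755 y'=5.0585

F_att = 1·(g−p) = 1·(1,1) = (1.0000,1.0000)
o1: d²=10 ≤ ρ²=34; F_rep = 17·(3,1)/10² = (0.5100,0.1700)
F = F_att + ΣF_rep = (1.5100,1.1700)
p' = p + 1/20·F = (0.0755,5.0585)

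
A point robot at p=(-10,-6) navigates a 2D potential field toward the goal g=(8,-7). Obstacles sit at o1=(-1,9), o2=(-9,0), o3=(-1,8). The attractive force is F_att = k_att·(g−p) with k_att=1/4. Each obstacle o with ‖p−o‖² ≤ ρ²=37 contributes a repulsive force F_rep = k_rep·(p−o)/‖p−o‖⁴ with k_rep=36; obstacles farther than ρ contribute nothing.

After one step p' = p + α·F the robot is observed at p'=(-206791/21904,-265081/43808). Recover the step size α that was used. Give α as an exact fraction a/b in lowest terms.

α = 1/8

F_att = 1/4·(g−p) = 1/4·(18,-1) = (4.5000,-0.2500)
o1: d²=306 > ρ²=37 → inactive
o2: d²=37 ≤ ρ²=37; F_rep = 36·(-1,-6)/37² = (-0.0263,-0.1578)
o3: d²=277 > ρ²=37 → inactive
F = F_att + ΣF_rep = (4.4737,-0.4078)
Δp = p'−p = (0.5592,-0.0510); α = Δx/Fx = (12249/21904) / (12249/2738) = 1/8
check: Δy/Fy = (-2233/43808) / (-2233/5476) = 1/8 ✓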